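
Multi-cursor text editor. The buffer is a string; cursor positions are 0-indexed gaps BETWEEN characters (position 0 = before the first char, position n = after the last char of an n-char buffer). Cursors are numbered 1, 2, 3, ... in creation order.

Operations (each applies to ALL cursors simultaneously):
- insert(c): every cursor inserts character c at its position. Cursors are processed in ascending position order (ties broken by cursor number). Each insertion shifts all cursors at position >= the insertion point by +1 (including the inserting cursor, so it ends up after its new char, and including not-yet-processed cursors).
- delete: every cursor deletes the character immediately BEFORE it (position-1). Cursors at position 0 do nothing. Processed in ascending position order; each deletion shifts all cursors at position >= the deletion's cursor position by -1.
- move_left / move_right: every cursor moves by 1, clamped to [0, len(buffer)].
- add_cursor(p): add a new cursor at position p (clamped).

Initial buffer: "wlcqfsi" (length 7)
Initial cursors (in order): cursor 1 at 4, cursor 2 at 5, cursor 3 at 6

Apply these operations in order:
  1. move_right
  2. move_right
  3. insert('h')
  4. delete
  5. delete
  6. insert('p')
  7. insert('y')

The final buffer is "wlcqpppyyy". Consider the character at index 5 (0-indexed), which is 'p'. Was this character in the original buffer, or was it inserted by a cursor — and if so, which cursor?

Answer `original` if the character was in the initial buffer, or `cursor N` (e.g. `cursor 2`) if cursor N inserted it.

After op 1 (move_right): buffer="wlcqfsi" (len 7), cursors c1@5 c2@6 c3@7, authorship .......
After op 2 (move_right): buffer="wlcqfsi" (len 7), cursors c1@6 c2@7 c3@7, authorship .......
After op 3 (insert('h')): buffer="wlcqfshihh" (len 10), cursors c1@7 c2@10 c3@10, authorship ......1.23
After op 4 (delete): buffer="wlcqfsi" (len 7), cursors c1@6 c2@7 c3@7, authorship .......
After op 5 (delete): buffer="wlcq" (len 4), cursors c1@4 c2@4 c3@4, authorship ....
After op 6 (insert('p')): buffer="wlcqppp" (len 7), cursors c1@7 c2@7 c3@7, authorship ....123
After op 7 (insert('y')): buffer="wlcqpppyyy" (len 10), cursors c1@10 c2@10 c3@10, authorship ....123123
Authorship (.=original, N=cursor N): . . . . 1 2 3 1 2 3
Index 5: author = 2

Answer: cursor 2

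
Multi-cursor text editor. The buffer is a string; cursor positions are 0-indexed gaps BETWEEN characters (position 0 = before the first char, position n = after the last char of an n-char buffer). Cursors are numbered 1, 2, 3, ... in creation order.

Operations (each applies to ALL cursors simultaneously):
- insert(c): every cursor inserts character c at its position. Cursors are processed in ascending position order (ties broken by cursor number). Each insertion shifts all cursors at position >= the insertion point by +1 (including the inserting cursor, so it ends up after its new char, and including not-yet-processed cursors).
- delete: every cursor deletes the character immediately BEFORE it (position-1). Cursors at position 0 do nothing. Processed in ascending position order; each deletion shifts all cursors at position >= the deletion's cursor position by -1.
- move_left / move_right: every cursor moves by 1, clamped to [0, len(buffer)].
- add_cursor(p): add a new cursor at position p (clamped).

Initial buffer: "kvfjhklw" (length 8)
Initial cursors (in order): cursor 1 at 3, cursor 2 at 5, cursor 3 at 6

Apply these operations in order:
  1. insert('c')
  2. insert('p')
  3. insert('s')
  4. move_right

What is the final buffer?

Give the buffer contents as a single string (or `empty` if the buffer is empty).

After op 1 (insert('c')): buffer="kvfcjhckclw" (len 11), cursors c1@4 c2@7 c3@9, authorship ...1..2.3..
After op 2 (insert('p')): buffer="kvfcpjhcpkcplw" (len 14), cursors c1@5 c2@9 c3@12, authorship ...11..22.33..
After op 3 (insert('s')): buffer="kvfcpsjhcpskcpslw" (len 17), cursors c1@6 c2@11 c3@15, authorship ...111..222.333..
After op 4 (move_right): buffer="kvfcpsjhcpskcpslw" (len 17), cursors c1@7 c2@12 c3@16, authorship ...111..222.333..

Answer: kvfcpsjhcpskcpslw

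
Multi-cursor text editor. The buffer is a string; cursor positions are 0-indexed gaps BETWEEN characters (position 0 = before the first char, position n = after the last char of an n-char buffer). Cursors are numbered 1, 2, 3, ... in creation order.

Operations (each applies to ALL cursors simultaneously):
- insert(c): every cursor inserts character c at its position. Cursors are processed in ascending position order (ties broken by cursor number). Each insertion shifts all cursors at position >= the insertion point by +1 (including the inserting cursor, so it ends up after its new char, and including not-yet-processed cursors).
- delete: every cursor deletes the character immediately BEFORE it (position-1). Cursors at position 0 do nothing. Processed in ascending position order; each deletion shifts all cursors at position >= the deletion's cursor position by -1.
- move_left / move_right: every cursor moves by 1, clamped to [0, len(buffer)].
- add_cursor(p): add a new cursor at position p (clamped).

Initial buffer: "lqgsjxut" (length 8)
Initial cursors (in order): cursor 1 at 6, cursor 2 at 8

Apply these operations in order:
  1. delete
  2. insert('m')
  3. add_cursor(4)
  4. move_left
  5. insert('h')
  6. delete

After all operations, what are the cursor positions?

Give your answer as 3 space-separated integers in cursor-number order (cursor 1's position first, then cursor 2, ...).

Answer: 5 7 3

Derivation:
After op 1 (delete): buffer="lqgsju" (len 6), cursors c1@5 c2@6, authorship ......
After op 2 (insert('m')): buffer="lqgsjmum" (len 8), cursors c1@6 c2@8, authorship .....1.2
After op 3 (add_cursor(4)): buffer="lqgsjmum" (len 8), cursors c3@4 c1@6 c2@8, authorship .....1.2
After op 4 (move_left): buffer="lqgsjmum" (len 8), cursors c3@3 c1@5 c2@7, authorship .....1.2
After op 5 (insert('h')): buffer="lqghsjhmuhm" (len 11), cursors c3@4 c1@7 c2@10, authorship ...3..11.22
After op 6 (delete): buffer="lqgsjmum" (len 8), cursors c3@3 c1@5 c2@7, authorship .....1.2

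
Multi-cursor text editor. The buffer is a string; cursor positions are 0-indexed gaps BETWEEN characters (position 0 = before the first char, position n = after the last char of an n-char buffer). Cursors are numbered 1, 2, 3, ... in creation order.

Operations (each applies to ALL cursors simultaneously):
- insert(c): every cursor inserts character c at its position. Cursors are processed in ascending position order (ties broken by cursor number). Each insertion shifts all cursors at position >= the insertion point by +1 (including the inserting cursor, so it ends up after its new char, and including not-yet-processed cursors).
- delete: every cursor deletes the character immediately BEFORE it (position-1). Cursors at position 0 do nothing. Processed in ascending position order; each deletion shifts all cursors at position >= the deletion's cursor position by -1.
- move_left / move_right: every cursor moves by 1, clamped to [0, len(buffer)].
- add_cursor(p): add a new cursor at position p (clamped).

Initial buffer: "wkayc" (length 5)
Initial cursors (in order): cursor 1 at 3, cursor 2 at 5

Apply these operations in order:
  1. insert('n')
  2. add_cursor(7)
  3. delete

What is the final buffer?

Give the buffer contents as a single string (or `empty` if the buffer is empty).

After op 1 (insert('n')): buffer="wkanycn" (len 7), cursors c1@4 c2@7, authorship ...1..2
After op 2 (add_cursor(7)): buffer="wkanycn" (len 7), cursors c1@4 c2@7 c3@7, authorship ...1..2
After op 3 (delete): buffer="wkay" (len 4), cursors c1@3 c2@4 c3@4, authorship ....

Answer: wkay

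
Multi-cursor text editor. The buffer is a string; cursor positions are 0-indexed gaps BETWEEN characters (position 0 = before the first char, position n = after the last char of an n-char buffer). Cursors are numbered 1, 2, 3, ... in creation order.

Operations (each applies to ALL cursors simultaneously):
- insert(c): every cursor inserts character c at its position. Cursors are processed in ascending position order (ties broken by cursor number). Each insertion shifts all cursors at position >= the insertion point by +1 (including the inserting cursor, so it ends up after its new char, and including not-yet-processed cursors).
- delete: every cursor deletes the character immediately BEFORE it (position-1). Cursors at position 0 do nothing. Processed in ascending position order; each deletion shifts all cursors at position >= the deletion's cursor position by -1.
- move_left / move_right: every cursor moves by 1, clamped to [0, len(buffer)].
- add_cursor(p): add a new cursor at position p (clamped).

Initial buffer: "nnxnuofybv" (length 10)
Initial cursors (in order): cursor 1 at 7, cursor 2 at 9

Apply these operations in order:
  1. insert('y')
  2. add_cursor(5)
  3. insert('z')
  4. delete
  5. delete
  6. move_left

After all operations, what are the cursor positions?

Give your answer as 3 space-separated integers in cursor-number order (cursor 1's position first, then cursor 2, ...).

Answer: 5 7 3

Derivation:
After op 1 (insert('y')): buffer="nnxnuofyybyv" (len 12), cursors c1@8 c2@11, authorship .......1..2.
After op 2 (add_cursor(5)): buffer="nnxnuofyybyv" (len 12), cursors c3@5 c1@8 c2@11, authorship .......1..2.
After op 3 (insert('z')): buffer="nnxnuzofyzybyzv" (len 15), cursors c3@6 c1@10 c2@14, authorship .....3..11..22.
After op 4 (delete): buffer="nnxnuofyybyv" (len 12), cursors c3@5 c1@8 c2@11, authorship .......1..2.
After op 5 (delete): buffer="nnxnofybv" (len 9), cursors c3@4 c1@6 c2@8, authorship .........
After op 6 (move_left): buffer="nnxnofybv" (len 9), cursors c3@3 c1@5 c2@7, authorship .........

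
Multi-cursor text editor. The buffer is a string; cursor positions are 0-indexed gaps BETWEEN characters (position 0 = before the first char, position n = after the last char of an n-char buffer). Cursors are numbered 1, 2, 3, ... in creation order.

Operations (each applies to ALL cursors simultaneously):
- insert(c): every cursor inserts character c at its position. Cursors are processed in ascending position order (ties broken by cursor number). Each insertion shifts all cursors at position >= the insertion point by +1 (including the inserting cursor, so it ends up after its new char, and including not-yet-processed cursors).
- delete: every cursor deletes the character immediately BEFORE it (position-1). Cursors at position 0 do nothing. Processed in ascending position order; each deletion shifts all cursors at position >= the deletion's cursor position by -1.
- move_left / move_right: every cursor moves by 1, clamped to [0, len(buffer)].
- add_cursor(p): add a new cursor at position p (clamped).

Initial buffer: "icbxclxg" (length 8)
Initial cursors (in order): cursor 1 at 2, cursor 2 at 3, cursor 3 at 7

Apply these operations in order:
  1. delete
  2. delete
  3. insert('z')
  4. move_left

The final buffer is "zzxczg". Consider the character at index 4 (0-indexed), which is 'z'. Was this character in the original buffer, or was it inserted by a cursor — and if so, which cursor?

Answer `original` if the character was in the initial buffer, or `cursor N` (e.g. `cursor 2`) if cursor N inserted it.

Answer: cursor 3

Derivation:
After op 1 (delete): buffer="ixclg" (len 5), cursors c1@1 c2@1 c3@4, authorship .....
After op 2 (delete): buffer="xcg" (len 3), cursors c1@0 c2@0 c3@2, authorship ...
After op 3 (insert('z')): buffer="zzxczg" (len 6), cursors c1@2 c2@2 c3@5, authorship 12..3.
After op 4 (move_left): buffer="zzxczg" (len 6), cursors c1@1 c2@1 c3@4, authorship 12..3.
Authorship (.=original, N=cursor N): 1 2 . . 3 .
Index 4: author = 3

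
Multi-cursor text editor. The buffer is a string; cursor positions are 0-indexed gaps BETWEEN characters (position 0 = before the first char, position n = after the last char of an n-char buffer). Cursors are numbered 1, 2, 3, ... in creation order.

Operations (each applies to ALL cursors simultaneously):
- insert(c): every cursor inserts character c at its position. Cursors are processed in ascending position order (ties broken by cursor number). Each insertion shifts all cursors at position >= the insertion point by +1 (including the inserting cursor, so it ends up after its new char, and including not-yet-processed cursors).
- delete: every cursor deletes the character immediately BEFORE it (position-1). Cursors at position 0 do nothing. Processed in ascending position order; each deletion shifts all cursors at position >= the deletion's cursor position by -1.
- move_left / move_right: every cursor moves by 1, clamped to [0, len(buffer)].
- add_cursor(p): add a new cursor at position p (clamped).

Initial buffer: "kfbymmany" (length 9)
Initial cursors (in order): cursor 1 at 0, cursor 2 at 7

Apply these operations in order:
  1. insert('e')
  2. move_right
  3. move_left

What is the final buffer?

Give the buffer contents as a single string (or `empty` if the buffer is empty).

Answer: ekfbymmaeny

Derivation:
After op 1 (insert('e')): buffer="ekfbymmaeny" (len 11), cursors c1@1 c2@9, authorship 1.......2..
After op 2 (move_right): buffer="ekfbymmaeny" (len 11), cursors c1@2 c2@10, authorship 1.......2..
After op 3 (move_left): buffer="ekfbymmaeny" (len 11), cursors c1@1 c2@9, authorship 1.......2..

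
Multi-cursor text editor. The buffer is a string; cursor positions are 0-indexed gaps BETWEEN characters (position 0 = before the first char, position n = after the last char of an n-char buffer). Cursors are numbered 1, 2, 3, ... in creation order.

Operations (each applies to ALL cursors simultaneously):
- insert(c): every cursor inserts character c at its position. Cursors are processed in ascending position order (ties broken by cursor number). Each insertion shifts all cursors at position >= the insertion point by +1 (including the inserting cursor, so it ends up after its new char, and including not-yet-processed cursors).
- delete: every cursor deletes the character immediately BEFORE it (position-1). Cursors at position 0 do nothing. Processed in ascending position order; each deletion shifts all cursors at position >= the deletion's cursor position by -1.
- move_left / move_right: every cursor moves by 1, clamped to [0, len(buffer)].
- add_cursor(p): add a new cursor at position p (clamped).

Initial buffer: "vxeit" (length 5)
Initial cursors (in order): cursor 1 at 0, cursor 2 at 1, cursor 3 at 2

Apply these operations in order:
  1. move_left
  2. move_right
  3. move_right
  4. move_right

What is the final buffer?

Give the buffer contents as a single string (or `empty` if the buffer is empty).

After op 1 (move_left): buffer="vxeit" (len 5), cursors c1@0 c2@0 c3@1, authorship .....
After op 2 (move_right): buffer="vxeit" (len 5), cursors c1@1 c2@1 c3@2, authorship .....
After op 3 (move_right): buffer="vxeit" (len 5), cursors c1@2 c2@2 c3@3, authorship .....
After op 4 (move_right): buffer="vxeit" (len 5), cursors c1@3 c2@3 c3@4, authorship .....

Answer: vxeit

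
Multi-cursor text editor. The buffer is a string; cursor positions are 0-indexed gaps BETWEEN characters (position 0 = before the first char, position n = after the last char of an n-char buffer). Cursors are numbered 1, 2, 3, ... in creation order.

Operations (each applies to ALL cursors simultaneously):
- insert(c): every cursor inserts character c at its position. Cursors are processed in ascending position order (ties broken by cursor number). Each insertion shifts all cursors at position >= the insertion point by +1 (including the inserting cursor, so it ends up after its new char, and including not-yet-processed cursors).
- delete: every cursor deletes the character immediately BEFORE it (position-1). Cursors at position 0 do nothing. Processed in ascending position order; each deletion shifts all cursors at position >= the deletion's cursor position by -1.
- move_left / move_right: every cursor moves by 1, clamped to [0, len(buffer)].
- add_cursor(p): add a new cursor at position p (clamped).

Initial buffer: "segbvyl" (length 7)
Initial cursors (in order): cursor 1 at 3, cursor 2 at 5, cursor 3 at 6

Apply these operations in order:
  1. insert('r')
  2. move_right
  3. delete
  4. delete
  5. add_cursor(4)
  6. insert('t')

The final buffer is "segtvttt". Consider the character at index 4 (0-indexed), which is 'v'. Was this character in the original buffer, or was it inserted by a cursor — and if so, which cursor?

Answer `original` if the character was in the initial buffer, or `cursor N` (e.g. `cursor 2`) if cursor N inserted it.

After op 1 (insert('r')): buffer="segrbvryrl" (len 10), cursors c1@4 c2@7 c3@9, authorship ...1..2.3.
After op 2 (move_right): buffer="segrbvryrl" (len 10), cursors c1@5 c2@8 c3@10, authorship ...1..2.3.
After op 3 (delete): buffer="segrvrr" (len 7), cursors c1@4 c2@6 c3@7, authorship ...1.23
After op 4 (delete): buffer="segv" (len 4), cursors c1@3 c2@4 c3@4, authorship ....
After op 5 (add_cursor(4)): buffer="segv" (len 4), cursors c1@3 c2@4 c3@4 c4@4, authorship ....
After op 6 (insert('t')): buffer="segtvttt" (len 8), cursors c1@4 c2@8 c3@8 c4@8, authorship ...1.234
Authorship (.=original, N=cursor N): . . . 1 . 2 3 4
Index 4: author = original

Answer: original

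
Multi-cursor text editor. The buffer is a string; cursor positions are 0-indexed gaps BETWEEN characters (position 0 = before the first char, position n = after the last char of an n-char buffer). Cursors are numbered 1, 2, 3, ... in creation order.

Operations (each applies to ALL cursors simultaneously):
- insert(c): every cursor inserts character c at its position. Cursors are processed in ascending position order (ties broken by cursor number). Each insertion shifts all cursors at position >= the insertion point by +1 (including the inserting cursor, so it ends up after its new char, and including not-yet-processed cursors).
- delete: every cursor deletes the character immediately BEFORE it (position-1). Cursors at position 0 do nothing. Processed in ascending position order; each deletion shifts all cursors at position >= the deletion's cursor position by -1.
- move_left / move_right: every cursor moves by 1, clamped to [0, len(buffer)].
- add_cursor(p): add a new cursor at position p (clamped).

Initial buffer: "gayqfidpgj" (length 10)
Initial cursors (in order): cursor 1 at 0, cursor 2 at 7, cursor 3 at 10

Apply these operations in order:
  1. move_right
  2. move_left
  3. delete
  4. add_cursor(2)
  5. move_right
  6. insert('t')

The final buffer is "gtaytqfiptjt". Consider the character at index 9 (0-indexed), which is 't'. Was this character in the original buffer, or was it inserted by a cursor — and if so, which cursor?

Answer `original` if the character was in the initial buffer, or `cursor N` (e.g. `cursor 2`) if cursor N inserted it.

After op 1 (move_right): buffer="gayqfidpgj" (len 10), cursors c1@1 c2@8 c3@10, authorship ..........
After op 2 (move_left): buffer="gayqfidpgj" (len 10), cursors c1@0 c2@7 c3@9, authorship ..........
After op 3 (delete): buffer="gayqfipj" (len 8), cursors c1@0 c2@6 c3@7, authorship ........
After op 4 (add_cursor(2)): buffer="gayqfipj" (len 8), cursors c1@0 c4@2 c2@6 c3@7, authorship ........
After op 5 (move_right): buffer="gayqfipj" (len 8), cursors c1@1 c4@3 c2@7 c3@8, authorship ........
After op 6 (insert('t')): buffer="gtaytqfiptjt" (len 12), cursors c1@2 c4@5 c2@10 c3@12, authorship .1..4....2.3
Authorship (.=original, N=cursor N): . 1 . . 4 . . . . 2 . 3
Index 9: author = 2

Answer: cursor 2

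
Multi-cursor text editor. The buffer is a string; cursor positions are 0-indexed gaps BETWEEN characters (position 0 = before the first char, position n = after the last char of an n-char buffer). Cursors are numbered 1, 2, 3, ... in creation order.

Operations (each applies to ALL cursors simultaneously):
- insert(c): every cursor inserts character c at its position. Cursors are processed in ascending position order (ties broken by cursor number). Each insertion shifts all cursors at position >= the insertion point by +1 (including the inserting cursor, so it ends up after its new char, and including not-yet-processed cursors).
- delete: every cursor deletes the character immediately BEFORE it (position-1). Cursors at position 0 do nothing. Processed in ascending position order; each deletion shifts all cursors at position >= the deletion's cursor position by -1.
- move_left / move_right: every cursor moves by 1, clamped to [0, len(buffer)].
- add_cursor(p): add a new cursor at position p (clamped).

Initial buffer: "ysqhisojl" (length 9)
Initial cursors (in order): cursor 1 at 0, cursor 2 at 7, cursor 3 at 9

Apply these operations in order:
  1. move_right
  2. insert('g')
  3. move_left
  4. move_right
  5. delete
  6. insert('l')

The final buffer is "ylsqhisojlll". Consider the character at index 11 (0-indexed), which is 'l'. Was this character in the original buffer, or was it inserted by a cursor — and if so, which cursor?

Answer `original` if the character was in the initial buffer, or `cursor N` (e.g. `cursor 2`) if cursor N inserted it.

Answer: cursor 3

Derivation:
After op 1 (move_right): buffer="ysqhisojl" (len 9), cursors c1@1 c2@8 c3@9, authorship .........
After op 2 (insert('g')): buffer="ygsqhisojglg" (len 12), cursors c1@2 c2@10 c3@12, authorship .1.......2.3
After op 3 (move_left): buffer="ygsqhisojglg" (len 12), cursors c1@1 c2@9 c3@11, authorship .1.......2.3
After op 4 (move_right): buffer="ygsqhisojglg" (len 12), cursors c1@2 c2@10 c3@12, authorship .1.......2.3
After op 5 (delete): buffer="ysqhisojl" (len 9), cursors c1@1 c2@8 c3@9, authorship .........
After op 6 (insert('l')): buffer="ylsqhisojlll" (len 12), cursors c1@2 c2@10 c3@12, authorship .1.......2.3
Authorship (.=original, N=cursor N): . 1 . . . . . . . 2 . 3
Index 11: author = 3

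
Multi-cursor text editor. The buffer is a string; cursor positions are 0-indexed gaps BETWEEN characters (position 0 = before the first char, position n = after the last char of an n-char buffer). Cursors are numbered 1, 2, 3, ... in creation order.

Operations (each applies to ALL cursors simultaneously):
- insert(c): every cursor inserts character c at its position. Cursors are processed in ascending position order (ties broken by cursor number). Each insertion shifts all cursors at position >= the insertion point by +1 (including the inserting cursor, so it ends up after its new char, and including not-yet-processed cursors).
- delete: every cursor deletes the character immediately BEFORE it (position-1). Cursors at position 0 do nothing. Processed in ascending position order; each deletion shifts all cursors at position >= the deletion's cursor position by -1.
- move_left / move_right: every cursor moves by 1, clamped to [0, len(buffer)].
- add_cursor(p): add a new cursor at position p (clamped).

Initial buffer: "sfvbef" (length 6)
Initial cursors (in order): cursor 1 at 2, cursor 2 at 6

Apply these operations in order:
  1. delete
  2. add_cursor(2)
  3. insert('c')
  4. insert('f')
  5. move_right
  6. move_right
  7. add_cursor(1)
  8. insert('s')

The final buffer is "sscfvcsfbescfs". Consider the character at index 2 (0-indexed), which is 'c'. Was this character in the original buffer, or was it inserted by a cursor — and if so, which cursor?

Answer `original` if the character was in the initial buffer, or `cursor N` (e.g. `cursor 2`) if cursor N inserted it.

Answer: cursor 1

Derivation:
After op 1 (delete): buffer="svbe" (len 4), cursors c1@1 c2@4, authorship ....
After op 2 (add_cursor(2)): buffer="svbe" (len 4), cursors c1@1 c3@2 c2@4, authorship ....
After op 3 (insert('c')): buffer="scvcbec" (len 7), cursors c1@2 c3@4 c2@7, authorship .1.3..2
After op 4 (insert('f')): buffer="scfvcfbecf" (len 10), cursors c1@3 c3@6 c2@10, authorship .11.33..22
After op 5 (move_right): buffer="scfvcfbecf" (len 10), cursors c1@4 c3@7 c2@10, authorship .11.33..22
After op 6 (move_right): buffer="scfvcfbecf" (len 10), cursors c1@5 c3@8 c2@10, authorship .11.33..22
After op 7 (add_cursor(1)): buffer="scfvcfbecf" (len 10), cursors c4@1 c1@5 c3@8 c2@10, authorship .11.33..22
After op 8 (insert('s')): buffer="sscfvcsfbescfs" (len 14), cursors c4@2 c1@7 c3@11 c2@14, authorship .411.313..3222
Authorship (.=original, N=cursor N): . 4 1 1 . 3 1 3 . . 3 2 2 2
Index 2: author = 1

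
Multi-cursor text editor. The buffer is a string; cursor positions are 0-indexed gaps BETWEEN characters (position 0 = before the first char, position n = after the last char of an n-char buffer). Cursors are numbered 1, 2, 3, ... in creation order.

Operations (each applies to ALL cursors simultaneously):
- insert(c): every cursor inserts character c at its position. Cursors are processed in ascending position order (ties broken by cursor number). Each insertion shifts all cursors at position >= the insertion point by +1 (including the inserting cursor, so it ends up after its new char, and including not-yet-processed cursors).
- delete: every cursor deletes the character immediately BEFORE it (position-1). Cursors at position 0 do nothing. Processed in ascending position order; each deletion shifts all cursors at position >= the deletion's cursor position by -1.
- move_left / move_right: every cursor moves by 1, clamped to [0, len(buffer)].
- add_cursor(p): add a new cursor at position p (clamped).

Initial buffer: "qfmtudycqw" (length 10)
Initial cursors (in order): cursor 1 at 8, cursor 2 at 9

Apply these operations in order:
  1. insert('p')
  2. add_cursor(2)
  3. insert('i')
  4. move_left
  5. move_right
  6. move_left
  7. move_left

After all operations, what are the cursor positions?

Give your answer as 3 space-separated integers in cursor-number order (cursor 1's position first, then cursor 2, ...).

Answer: 9 12 1

Derivation:
After op 1 (insert('p')): buffer="qfmtudycpqpw" (len 12), cursors c1@9 c2@11, authorship ........1.2.
After op 2 (add_cursor(2)): buffer="qfmtudycpqpw" (len 12), cursors c3@2 c1@9 c2@11, authorship ........1.2.
After op 3 (insert('i')): buffer="qfimtudycpiqpiw" (len 15), cursors c3@3 c1@11 c2@14, authorship ..3......11.22.
After op 4 (move_left): buffer="qfimtudycpiqpiw" (len 15), cursors c3@2 c1@10 c2@13, authorship ..3......11.22.
After op 5 (move_right): buffer="qfimtudycpiqpiw" (len 15), cursors c3@3 c1@11 c2@14, authorship ..3......11.22.
After op 6 (move_left): buffer="qfimtudycpiqpiw" (len 15), cursors c3@2 c1@10 c2@13, authorship ..3......11.22.
After op 7 (move_left): buffer="qfimtudycpiqpiw" (len 15), cursors c3@1 c1@9 c2@12, authorship ..3......11.22.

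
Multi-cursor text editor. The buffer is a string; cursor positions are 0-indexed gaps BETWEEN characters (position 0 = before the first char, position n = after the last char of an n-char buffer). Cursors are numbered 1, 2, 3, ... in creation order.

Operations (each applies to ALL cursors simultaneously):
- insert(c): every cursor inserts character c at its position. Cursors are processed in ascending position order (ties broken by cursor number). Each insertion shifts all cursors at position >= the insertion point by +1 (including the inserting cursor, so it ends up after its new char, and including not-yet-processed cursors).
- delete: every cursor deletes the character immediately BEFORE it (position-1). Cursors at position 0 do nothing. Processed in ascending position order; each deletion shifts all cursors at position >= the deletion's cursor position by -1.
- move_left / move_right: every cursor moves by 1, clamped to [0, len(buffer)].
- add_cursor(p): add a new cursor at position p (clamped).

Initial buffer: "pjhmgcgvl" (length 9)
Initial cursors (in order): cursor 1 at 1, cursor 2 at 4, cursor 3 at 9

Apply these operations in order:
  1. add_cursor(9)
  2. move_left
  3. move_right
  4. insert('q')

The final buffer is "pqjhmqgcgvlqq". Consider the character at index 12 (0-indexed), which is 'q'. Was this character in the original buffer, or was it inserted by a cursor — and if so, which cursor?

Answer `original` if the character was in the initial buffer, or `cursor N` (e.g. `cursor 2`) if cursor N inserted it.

Answer: cursor 4

Derivation:
After op 1 (add_cursor(9)): buffer="pjhmgcgvl" (len 9), cursors c1@1 c2@4 c3@9 c4@9, authorship .........
After op 2 (move_left): buffer="pjhmgcgvl" (len 9), cursors c1@0 c2@3 c3@8 c4@8, authorship .........
After op 3 (move_right): buffer="pjhmgcgvl" (len 9), cursors c1@1 c2@4 c3@9 c4@9, authorship .........
After op 4 (insert('q')): buffer="pqjhmqgcgvlqq" (len 13), cursors c1@2 c2@6 c3@13 c4@13, authorship .1...2.....34
Authorship (.=original, N=cursor N): . 1 . . . 2 . . . . . 3 4
Index 12: author = 4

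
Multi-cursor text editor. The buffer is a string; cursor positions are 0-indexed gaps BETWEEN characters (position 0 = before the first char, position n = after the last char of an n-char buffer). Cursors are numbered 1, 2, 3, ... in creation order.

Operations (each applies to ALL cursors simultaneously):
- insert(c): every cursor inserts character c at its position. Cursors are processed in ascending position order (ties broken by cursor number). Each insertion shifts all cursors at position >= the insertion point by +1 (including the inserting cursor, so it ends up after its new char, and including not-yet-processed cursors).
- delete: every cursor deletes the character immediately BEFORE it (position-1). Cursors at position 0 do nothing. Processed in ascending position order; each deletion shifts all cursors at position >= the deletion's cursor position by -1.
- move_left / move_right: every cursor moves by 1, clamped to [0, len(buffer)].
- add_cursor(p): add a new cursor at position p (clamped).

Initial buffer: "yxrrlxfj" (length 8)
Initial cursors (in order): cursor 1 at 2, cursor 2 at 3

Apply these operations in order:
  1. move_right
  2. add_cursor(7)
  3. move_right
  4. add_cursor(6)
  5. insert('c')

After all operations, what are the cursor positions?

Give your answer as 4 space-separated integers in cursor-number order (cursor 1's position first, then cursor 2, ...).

Answer: 5 7 12 9

Derivation:
After op 1 (move_right): buffer="yxrrlxfj" (len 8), cursors c1@3 c2@4, authorship ........
After op 2 (add_cursor(7)): buffer="yxrrlxfj" (len 8), cursors c1@3 c2@4 c3@7, authorship ........
After op 3 (move_right): buffer="yxrrlxfj" (len 8), cursors c1@4 c2@5 c3@8, authorship ........
After op 4 (add_cursor(6)): buffer="yxrrlxfj" (len 8), cursors c1@4 c2@5 c4@6 c3@8, authorship ........
After op 5 (insert('c')): buffer="yxrrclcxcfjc" (len 12), cursors c1@5 c2@7 c4@9 c3@12, authorship ....1.2.4..3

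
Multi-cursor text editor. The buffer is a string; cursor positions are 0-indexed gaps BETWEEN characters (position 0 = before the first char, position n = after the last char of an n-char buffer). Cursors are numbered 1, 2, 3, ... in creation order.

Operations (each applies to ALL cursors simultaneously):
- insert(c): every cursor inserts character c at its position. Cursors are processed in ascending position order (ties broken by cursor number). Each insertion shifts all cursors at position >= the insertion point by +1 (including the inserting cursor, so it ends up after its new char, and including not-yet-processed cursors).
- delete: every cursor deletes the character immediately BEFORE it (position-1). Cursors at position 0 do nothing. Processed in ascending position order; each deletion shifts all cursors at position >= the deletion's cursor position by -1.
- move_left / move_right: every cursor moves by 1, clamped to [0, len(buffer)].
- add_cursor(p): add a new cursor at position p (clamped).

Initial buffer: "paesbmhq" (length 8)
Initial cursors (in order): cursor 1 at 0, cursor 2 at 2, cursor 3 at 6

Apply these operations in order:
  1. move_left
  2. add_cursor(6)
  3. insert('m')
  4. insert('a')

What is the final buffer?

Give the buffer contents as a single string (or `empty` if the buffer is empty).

Answer: mapmaaesbmammahq

Derivation:
After op 1 (move_left): buffer="paesbmhq" (len 8), cursors c1@0 c2@1 c3@5, authorship ........
After op 2 (add_cursor(6)): buffer="paesbmhq" (len 8), cursors c1@0 c2@1 c3@5 c4@6, authorship ........
After op 3 (insert('m')): buffer="mpmaesbmmmhq" (len 12), cursors c1@1 c2@3 c3@8 c4@10, authorship 1.2....3.4..
After op 4 (insert('a')): buffer="mapmaaesbmammahq" (len 16), cursors c1@2 c2@5 c3@11 c4@14, authorship 11.22....33.44..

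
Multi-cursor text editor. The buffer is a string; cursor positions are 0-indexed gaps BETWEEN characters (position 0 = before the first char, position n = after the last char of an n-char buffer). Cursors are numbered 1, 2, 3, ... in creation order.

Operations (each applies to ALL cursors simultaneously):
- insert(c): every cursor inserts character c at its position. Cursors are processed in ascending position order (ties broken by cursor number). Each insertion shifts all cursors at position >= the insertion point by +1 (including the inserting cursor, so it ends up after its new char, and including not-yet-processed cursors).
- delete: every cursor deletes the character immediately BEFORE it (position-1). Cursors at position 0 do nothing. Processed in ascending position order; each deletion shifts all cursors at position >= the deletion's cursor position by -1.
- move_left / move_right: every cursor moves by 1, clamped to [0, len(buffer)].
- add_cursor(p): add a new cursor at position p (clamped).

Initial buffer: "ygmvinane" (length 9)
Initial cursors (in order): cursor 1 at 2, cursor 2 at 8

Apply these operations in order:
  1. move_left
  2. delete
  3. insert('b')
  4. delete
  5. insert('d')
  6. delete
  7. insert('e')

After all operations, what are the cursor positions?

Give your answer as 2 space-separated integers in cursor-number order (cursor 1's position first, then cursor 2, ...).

After op 1 (move_left): buffer="ygmvinane" (len 9), cursors c1@1 c2@7, authorship .........
After op 2 (delete): buffer="gmvinne" (len 7), cursors c1@0 c2@5, authorship .......
After op 3 (insert('b')): buffer="bgmvinbne" (len 9), cursors c1@1 c2@7, authorship 1.....2..
After op 4 (delete): buffer="gmvinne" (len 7), cursors c1@0 c2@5, authorship .......
After op 5 (insert('d')): buffer="dgmvindne" (len 9), cursors c1@1 c2@7, authorship 1.....2..
After op 6 (delete): buffer="gmvinne" (len 7), cursors c1@0 c2@5, authorship .......
After op 7 (insert('e')): buffer="egmvinene" (len 9), cursors c1@1 c2@7, authorship 1.....2..

Answer: 1 7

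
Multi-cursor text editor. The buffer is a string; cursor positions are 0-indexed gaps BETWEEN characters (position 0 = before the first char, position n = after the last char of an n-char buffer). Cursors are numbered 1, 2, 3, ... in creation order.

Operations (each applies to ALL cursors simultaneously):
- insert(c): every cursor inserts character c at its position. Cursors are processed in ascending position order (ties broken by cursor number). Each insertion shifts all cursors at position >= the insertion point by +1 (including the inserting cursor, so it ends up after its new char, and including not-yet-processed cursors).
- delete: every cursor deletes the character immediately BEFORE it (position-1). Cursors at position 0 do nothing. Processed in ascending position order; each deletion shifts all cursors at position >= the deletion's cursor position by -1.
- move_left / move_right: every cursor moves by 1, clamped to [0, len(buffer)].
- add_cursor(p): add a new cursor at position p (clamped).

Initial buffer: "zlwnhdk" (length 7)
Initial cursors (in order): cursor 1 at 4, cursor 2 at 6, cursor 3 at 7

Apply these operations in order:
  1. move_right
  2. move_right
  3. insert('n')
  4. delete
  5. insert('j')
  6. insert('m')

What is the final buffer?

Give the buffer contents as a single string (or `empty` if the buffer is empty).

Answer: zlwnhdjmkjjmm

Derivation:
After op 1 (move_right): buffer="zlwnhdk" (len 7), cursors c1@5 c2@7 c3@7, authorship .......
After op 2 (move_right): buffer="zlwnhdk" (len 7), cursors c1@6 c2@7 c3@7, authorship .......
After op 3 (insert('n')): buffer="zlwnhdnknn" (len 10), cursors c1@7 c2@10 c3@10, authorship ......1.23
After op 4 (delete): buffer="zlwnhdk" (len 7), cursors c1@6 c2@7 c3@7, authorship .......
After op 5 (insert('j')): buffer="zlwnhdjkjj" (len 10), cursors c1@7 c2@10 c3@10, authorship ......1.23
After op 6 (insert('m')): buffer="zlwnhdjmkjjmm" (len 13), cursors c1@8 c2@13 c3@13, authorship ......11.2323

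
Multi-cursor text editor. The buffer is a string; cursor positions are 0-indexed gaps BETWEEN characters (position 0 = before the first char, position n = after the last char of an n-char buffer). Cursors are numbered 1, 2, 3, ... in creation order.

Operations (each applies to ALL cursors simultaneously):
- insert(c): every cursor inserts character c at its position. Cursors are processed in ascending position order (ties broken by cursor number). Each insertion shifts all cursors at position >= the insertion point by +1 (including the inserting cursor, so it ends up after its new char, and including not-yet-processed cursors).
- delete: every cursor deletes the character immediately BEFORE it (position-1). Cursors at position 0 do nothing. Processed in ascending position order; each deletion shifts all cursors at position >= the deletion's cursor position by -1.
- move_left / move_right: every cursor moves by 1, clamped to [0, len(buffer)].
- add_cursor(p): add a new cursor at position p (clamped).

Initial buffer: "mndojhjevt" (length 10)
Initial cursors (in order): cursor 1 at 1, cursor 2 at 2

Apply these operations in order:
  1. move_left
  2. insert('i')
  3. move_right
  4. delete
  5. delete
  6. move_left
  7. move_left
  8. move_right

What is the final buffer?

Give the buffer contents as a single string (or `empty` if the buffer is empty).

Answer: dojhjevt

Derivation:
After op 1 (move_left): buffer="mndojhjevt" (len 10), cursors c1@0 c2@1, authorship ..........
After op 2 (insert('i')): buffer="imindojhjevt" (len 12), cursors c1@1 c2@3, authorship 1.2.........
After op 3 (move_right): buffer="imindojhjevt" (len 12), cursors c1@2 c2@4, authorship 1.2.........
After op 4 (delete): buffer="iidojhjevt" (len 10), cursors c1@1 c2@2, authorship 12........
After op 5 (delete): buffer="dojhjevt" (len 8), cursors c1@0 c2@0, authorship ........
After op 6 (move_left): buffer="dojhjevt" (len 8), cursors c1@0 c2@0, authorship ........
After op 7 (move_left): buffer="dojhjevt" (len 8), cursors c1@0 c2@0, authorship ........
After op 8 (move_right): buffer="dojhjevt" (len 8), cursors c1@1 c2@1, authorship ........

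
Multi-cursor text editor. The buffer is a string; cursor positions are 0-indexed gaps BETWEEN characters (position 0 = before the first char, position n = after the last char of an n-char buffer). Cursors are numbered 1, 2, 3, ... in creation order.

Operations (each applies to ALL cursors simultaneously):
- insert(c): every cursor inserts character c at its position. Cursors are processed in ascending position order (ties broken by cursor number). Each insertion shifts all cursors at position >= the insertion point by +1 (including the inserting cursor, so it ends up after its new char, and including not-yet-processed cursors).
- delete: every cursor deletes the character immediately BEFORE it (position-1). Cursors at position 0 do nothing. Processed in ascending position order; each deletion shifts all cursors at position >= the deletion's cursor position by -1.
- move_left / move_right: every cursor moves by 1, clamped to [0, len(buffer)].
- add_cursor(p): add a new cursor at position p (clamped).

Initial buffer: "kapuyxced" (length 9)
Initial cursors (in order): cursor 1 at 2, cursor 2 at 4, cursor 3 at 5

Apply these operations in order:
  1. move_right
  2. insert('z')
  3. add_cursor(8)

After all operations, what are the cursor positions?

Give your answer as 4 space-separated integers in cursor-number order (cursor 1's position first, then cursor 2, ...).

After op 1 (move_right): buffer="kapuyxced" (len 9), cursors c1@3 c2@5 c3@6, authorship .........
After op 2 (insert('z')): buffer="kapzuyzxzced" (len 12), cursors c1@4 c2@7 c3@9, authorship ...1..2.3...
After op 3 (add_cursor(8)): buffer="kapzuyzxzced" (len 12), cursors c1@4 c2@7 c4@8 c3@9, authorship ...1..2.3...

Answer: 4 7 9 8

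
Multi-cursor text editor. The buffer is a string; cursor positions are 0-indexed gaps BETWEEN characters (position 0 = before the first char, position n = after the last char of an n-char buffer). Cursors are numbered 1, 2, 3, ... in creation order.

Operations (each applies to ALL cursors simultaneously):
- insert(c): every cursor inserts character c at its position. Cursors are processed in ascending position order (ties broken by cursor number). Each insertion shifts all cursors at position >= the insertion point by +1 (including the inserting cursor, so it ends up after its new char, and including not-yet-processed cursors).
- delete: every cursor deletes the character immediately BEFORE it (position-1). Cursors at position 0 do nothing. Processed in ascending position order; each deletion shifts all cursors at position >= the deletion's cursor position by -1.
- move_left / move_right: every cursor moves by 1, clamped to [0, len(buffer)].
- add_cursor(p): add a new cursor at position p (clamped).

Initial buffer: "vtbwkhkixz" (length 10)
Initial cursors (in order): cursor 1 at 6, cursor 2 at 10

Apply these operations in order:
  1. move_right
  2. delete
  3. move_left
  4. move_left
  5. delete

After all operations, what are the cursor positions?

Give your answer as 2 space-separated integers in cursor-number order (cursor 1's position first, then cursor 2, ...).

After op 1 (move_right): buffer="vtbwkhkixz" (len 10), cursors c1@7 c2@10, authorship ..........
After op 2 (delete): buffer="vtbwkhix" (len 8), cursors c1@6 c2@8, authorship ........
After op 3 (move_left): buffer="vtbwkhix" (len 8), cursors c1@5 c2@7, authorship ........
After op 4 (move_left): buffer="vtbwkhix" (len 8), cursors c1@4 c2@6, authorship ........
After op 5 (delete): buffer="vtbkix" (len 6), cursors c1@3 c2@4, authorship ......

Answer: 3 4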